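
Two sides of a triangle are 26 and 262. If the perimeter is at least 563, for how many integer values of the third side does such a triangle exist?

Triangle inequality: 236 < x < 288. Perimeter ≥ 563 gives x ≥ 563 − 26 − 262 = 275.
So 275 ≤ x < 288; integers 275 through 287: 13 values.

13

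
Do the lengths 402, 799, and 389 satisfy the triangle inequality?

The longest side is 799, but the other two sum to only 791.
791 < 799, so the triangle inequality fails.

No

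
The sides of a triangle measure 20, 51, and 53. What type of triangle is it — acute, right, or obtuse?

Compare the square of the longest side to the sum of squares of the other two: 20² + 51² = 3001 > 2809 = 53².

acute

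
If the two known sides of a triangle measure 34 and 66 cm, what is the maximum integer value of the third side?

The third side must be strictly less than 34 + 66 = 100.
The largest integer below 100 is 99.

99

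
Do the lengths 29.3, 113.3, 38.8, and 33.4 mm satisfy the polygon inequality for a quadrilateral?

No

For a quadrilateral, each side must be shorter than the sum of the others.
Here the longest side is 113.3, but the remaining 3 sides sum to only 101.5.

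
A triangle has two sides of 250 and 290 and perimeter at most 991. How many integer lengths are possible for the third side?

Triangle inequality: 40 < x < 540. Perimeter ≤ 991 gives x ≤ 991 − 250 − 290 = 451.
So 40 < x ≤ 451; integers 41 through 451: 411 values.

411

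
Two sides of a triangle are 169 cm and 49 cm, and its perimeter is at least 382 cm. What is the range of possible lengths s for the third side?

164 ≤ s < 218

Triangle inequality alone gives 120 < s < 218.
The perimeter condition gives s ≥ 382 − 169 − 49 = 164.
Intersecting the two: 164 ≤ s < 218.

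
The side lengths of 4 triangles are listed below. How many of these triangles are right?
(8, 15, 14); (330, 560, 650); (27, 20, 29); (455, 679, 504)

2

(8,15,14): 8²+14² = 260 > 225 = 15² → acute
(330,560,650): 330²+560² = 422500 = 650² → right
(27,20,29): 20²+27² = 1129 > 841 = 29² → acute
(455,679,504): 455²+504² = 461041 = 679² → right
2 of the 4 are right.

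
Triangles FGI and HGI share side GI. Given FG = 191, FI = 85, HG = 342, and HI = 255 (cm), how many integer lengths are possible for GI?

169

From triangle FGI: 106 < GI < 276.
From triangle HGI: 87 < GI < 597.
Intersection: 106 < GI < 276, so integers 107 through 275: 169 values.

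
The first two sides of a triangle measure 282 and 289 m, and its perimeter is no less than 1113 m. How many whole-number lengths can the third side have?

Triangle inequality: 7 < x < 571. Perimeter ≥ 1113 gives x ≥ 1113 − 282 − 289 = 542.
So 542 ≤ x < 571; integers 542 through 570: 29 values.

29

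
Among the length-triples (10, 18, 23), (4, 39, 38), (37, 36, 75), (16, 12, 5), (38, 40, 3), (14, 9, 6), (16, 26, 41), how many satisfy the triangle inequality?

(10,18,23): 10+18 > 23 → valid
(4,38,39): 4+38 > 39 → valid
(36,37,75): 36+37 ≤ 75 → not valid
(5,12,16): 5+12 > 16 → valid
(3,38,40): 3+38 > 40 → valid
(6,9,14): 6+9 > 14 → valid
(16,26,41): 16+26 > 41 → valid
6 of the 7 triples form a triangle.

6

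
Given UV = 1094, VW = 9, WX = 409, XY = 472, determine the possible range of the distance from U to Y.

204 ≤ UY ≤ 1984

The maximum is all hops collinear in one direction: 1094 + 9 + 409 + 472 = 1984.
The longest hop is 1094; the others sum to 890. Folding the others back against it leaves at least 1094 − 890 = 204.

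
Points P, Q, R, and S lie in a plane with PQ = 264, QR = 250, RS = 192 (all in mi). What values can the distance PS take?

0 ≤ PS ≤ 706 mi

The maximum is all hops collinear in one direction: 264 + 250 + 192 = 706.
The longest hop is 264; the others sum to 442. Since 264 ≤ 442, the path can fold back on itself completely, so the minimum distance is 0.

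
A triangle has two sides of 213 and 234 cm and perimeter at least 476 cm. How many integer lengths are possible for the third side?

Triangle inequality: 21 < x < 447. Perimeter ≥ 476 gives x ≥ 476 − 213 − 234 = 29.
So 29 ≤ x < 447; integers 29 through 446: 418 values.

418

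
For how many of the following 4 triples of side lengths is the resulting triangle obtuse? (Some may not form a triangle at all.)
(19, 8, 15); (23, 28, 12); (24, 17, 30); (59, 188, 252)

3

(19,8,15): 8²+15² = 289 < 361 = 19² → obtuse
(23,28,12): 12²+23² = 673 < 784 = 28² → obtuse
(24,17,30): 17²+24² = 865 < 900 = 30² → obtuse
(59,188,252): 59+188 ≤ 252, not a triangle
3 of the 4 are obtuse.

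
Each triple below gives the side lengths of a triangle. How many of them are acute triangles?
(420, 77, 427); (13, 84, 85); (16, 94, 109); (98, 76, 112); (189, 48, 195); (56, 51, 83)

1

(420,77,427): 77²+420² = 182329 = 427² → right
(13,84,85): 13²+84² = 7225 = 85² → right
(16,94,109): 16²+94² = 9092 < 11881 = 109² → obtuse
(98,76,112): 76²+98² = 15380 > 12544 = 112² → acute
(189,48,195): 48²+189² = 38025 = 195² → right
(56,51,83): 51²+56² = 5737 < 6889 = 83² → obtuse
1 of the 6 is acute.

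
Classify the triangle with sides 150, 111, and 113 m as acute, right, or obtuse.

acute

Compare the square of the longest side to the sum of squares of the other two: 111² + 113² = 25090 > 22500 = 150².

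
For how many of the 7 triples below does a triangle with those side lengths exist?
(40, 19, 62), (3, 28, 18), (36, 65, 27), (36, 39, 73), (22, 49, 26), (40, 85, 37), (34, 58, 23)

(19,40,62): 19+40 ≤ 62 → not valid
(3,18,28): 3+18 ≤ 28 → not valid
(27,36,65): 27+36 ≤ 65 → not valid
(36,39,73): 36+39 > 73 → valid
(22,26,49): 22+26 ≤ 49 → not valid
(37,40,85): 37+40 ≤ 85 → not valid
(23,34,58): 23+34 ≤ 58 → not valid
1 of the 7 triples forms a triangle.

1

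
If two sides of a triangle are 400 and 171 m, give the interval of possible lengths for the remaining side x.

By the triangle inequality, x must be less than 400 + 171 = 571 and greater than |400 − 171| = 229.

229 < x < 571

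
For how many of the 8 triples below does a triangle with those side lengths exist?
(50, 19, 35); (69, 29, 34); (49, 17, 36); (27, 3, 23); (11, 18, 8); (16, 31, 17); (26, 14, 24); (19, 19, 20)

6

(19,35,50): 19+35 > 50 → valid
(29,34,69): 29+34 ≤ 69 → not valid
(17,36,49): 17+36 > 49 → valid
(3,23,27): 3+23 ≤ 27 → not valid
(8,11,18): 8+11 > 18 → valid
(16,17,31): 16+17 > 31 → valid
(14,24,26): 14+24 > 26 → valid
(19,19,20): 19+19 > 20 → valid
6 of the 8 triples form a triangle.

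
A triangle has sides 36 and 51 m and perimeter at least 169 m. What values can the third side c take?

Triangle inequality alone gives 15 < c < 87.
The perimeter condition gives c ≥ 169 − 36 − 51 = 82.
Intersecting the two: 82 ≤ c < 87.

82 ≤ c < 87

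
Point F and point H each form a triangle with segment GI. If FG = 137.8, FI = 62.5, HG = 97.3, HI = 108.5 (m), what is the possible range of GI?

75.3 < GI < 200.3

From triangle FGI: |137.8 − 62.5| < GI < 137.8 + 62.5, i.e. 75.3 < GI < 200.3.
From triangle HGI: 11.2 < GI < 205.8.
Both must hold, so GI lies in the intersection.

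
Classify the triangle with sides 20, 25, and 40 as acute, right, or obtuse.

obtuse

Compare the square of the longest side to the sum of squares of the other two: 20² + 25² = 1025 < 1600 = 40².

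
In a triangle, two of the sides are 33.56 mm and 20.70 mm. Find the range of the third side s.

12.86 < s < 54.26 (mm)

By the triangle inequality, s must be less than 33.56 + 20.70 = 54.26 and greater than |33.56 − 20.70| = 12.86.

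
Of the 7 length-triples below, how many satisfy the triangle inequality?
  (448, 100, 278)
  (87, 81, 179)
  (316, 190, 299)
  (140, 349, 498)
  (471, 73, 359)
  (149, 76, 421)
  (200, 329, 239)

2

(100,278,448): 100+278 ≤ 448 → not valid
(81,87,179): 81+87 ≤ 179 → not valid
(190,299,316): 190+299 > 316 → valid
(140,349,498): 140+349 ≤ 498 → not valid
(73,359,471): 73+359 ≤ 471 → not valid
(76,149,421): 76+149 ≤ 421 → not valid
(200,239,329): 200+239 > 329 → valid
2 of the 7 triples form a triangle.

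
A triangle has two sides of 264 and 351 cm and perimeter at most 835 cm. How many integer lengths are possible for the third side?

133

Triangle inequality: 87 < x < 615. Perimeter ≤ 835 gives x ≤ 835 − 264 − 351 = 220.
So 87 < x ≤ 220; integers 88 through 220: 133 values.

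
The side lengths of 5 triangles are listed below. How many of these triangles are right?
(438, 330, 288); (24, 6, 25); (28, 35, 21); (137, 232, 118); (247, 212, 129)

(438,330,288): 288²+330² = 191844 = 438² → right
(24,6,25): 6²+24² = 612 < 625 = 25² → obtuse
(28,35,21): 21²+28² = 1225 = 35² → right
(137,232,118): 118²+137² = 32693 < 53824 = 232² → obtuse
(247,212,129): 129²+212² = 61585 > 61009 = 247² → acute
2 of the 5 are right.

2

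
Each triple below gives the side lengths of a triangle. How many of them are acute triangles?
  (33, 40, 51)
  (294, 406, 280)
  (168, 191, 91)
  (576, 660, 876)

(33,40,51): 33²+40² = 2689 > 2601 = 51² → acute
(294,406,280): 280²+294² = 164836 = 406² → right
(168,191,91): 91²+168² = 36505 > 36481 = 191² → acute
(576,660,876): 576²+660² = 767376 = 876² → right
2 of the 4 are acute.

2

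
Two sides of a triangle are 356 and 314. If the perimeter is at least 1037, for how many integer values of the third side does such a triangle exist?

303

Triangle inequality: 42 < x < 670. Perimeter ≥ 1037 gives x ≥ 1037 − 356 − 314 = 367.
So 367 ≤ x < 670; integers 367 through 669: 303 values.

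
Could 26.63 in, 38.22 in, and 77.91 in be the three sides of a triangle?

The longest side is 77.91, but the other two sum to only 64.85.
64.85 < 77.91, so the triangle inequality fails.

No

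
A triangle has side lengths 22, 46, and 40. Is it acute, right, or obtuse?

Compare the square of the longest side to the sum of squares of the other two: 22² + 40² = 2084 < 2116 = 46².

obtuse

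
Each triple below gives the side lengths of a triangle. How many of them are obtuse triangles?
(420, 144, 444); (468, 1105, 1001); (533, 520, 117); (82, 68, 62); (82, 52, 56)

1

(420,144,444): 144²+420² = 197136 = 444² → right
(468,1105,1001): 468²+1001² = 1221025 = 1105² → right
(533,520,117): 117²+520² = 284089 = 533² → right
(82,68,62): 62²+68² = 8468 > 6724 = 82² → acute
(82,52,56): 52²+56² = 5840 < 6724 = 82² → obtuse
1 of the 5 is obtuse.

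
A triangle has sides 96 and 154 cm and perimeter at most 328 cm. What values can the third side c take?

58 < c ≤ 78

Triangle inequality alone gives 58 < c < 250.
The perimeter condition gives c ≤ 328 − 96 − 154 = 78.
Intersecting the two: 58 < c ≤ 78.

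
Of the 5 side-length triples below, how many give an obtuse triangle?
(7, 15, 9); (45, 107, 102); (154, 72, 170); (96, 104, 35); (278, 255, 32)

(7,15,9): 7²+9² = 130 < 225 = 15² → obtuse
(45,107,102): 45²+102² = 12429 > 11449 = 107² → acute
(154,72,170): 72²+154² = 28900 = 170² → right
(96,104,35): 35²+96² = 10441 < 10816 = 104² → obtuse
(278,255,32): 32²+255² = 66049 < 77284 = 278² → obtuse
3 of the 5 are obtuse.

3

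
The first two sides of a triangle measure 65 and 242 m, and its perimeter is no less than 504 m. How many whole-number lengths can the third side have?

110

Triangle inequality: 177 < x < 307. Perimeter ≥ 504 gives x ≥ 504 − 65 − 242 = 197.
So 197 ≤ x < 307; integers 197 through 306: 110 values.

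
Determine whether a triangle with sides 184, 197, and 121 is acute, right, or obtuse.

Compare the square of the longest side to the sum of squares of the other two: 121² + 184² = 48497 > 38809 = 197².

acute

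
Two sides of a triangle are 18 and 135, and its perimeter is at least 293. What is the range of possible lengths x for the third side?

140 ≤ x < 153

Triangle inequality alone gives 117 < x < 153.
The perimeter condition gives x ≥ 293 − 18 − 135 = 140.
Intersecting the two: 140 ≤ x < 153.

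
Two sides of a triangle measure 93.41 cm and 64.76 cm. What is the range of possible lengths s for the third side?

By the triangle inequality, s must be less than 93.41 + 64.76 = 158.17 and greater than |93.41 − 64.76| = 28.65.

28.65 < s < 158.17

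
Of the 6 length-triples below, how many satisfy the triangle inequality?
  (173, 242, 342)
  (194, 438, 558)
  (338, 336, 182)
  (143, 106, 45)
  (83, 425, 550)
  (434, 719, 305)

(173,242,342): 173+242 > 342 → valid
(194,438,558): 194+438 > 558 → valid
(182,336,338): 182+336 > 338 → valid
(45,106,143): 45+106 > 143 → valid
(83,425,550): 83+425 ≤ 550 → not valid
(305,434,719): 305+434 > 719 → valid
5 of the 6 triples form a triangle.

5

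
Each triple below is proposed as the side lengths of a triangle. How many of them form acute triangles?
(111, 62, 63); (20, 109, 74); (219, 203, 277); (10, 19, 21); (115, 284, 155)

2

(111,62,63): 62²+63² = 7813 < 12321 = 111² → obtuse
(20,109,74): 20+74 ≤ 109, not a triangle
(219,203,277): 203²+219² = 89170 > 76729 = 277² → acute
(10,19,21): 10²+19² = 461 > 441 = 21² → acute
(115,284,155): 115+155 ≤ 284, not a triangle
2 of the 5 are acute.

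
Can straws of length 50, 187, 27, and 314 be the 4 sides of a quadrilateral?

No

For a quadrilateral, each side must be shorter than the sum of the others.
Here the longest side is 314, but the remaining 3 sides sum to only 264.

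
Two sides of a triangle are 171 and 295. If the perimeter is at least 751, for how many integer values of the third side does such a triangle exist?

Triangle inequality: 124 < x < 466. Perimeter ≥ 751 gives x ≥ 751 − 171 − 295 = 285.
So 285 ≤ x < 466; integers 285 through 465: 181 values.

181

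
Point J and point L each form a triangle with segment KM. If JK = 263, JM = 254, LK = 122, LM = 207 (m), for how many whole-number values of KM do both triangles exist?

243

From triangle JKM: 9 < KM < 517.
From triangle LKM: 85 < KM < 329.
Intersection: 85 < KM < 329, so integers 86 through 328: 243 values.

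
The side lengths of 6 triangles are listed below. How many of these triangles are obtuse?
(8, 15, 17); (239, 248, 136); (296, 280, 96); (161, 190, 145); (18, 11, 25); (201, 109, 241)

(8,15,17): 8²+15² = 289 = 17² → right
(239,248,136): 136²+239² = 75617 > 61504 = 248² → acute
(296,280,96): 96²+280² = 87616 = 296² → right
(161,190,145): 145²+161² = 46946 > 36100 = 190² → acute
(18,11,25): 11²+18² = 445 < 625 = 25² → obtuse
(201,109,241): 109²+201² = 52282 < 58081 = 241² → obtuse
2 of the 6 are obtuse.

2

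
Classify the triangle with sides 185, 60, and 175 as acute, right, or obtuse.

Compare the square of the longest side to the sum of squares of the other two: 60² + 175² = 34225 = 185².

right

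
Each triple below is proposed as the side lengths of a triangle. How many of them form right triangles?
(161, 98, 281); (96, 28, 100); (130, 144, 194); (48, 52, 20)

(161,98,281): 98+161 ≤ 281, not a triangle
(96,28,100): 28²+96² = 10000 = 100² → right
(130,144,194): 130²+144² = 37636 = 194² → right
(48,52,20): 20²+48² = 2704 = 52² → right
3 of the 4 are right.

3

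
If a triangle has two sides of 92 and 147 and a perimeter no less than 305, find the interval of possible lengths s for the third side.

66 ≤ s < 239

Triangle inequality alone gives 55 < s < 239.
The perimeter condition gives s ≥ 305 − 92 − 147 = 66.
Intersecting the two: 66 ≤ s < 239.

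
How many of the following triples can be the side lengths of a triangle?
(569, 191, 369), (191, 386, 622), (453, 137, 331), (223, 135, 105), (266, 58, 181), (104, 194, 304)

(191,369,569): 191+369 ≤ 569 → not valid
(191,386,622): 191+386 ≤ 622 → not valid
(137,331,453): 137+331 > 453 → valid
(105,135,223): 105+135 > 223 → valid
(58,181,266): 58+181 ≤ 266 → not valid
(104,194,304): 104+194 ≤ 304 → not valid
2 of the 6 triples form a triangle.

2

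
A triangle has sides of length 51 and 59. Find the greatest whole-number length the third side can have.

The third side must be strictly less than 51 + 59 = 110.
The largest integer below 110 is 109.

109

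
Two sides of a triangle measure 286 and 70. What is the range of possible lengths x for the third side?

216 < x < 356

By the triangle inequality, x must be less than 286 + 70 = 356 and greater than |286 − 70| = 216.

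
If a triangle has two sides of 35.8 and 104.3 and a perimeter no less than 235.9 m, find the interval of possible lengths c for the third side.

Triangle inequality alone gives 68.5 < c < 140.1.
The perimeter condition gives c ≥ 235.9 − 35.8 − 104.3 = 95.8.
Intersecting the two: 95.8 ≤ c < 140.1.

95.8 ≤ c < 140.1 m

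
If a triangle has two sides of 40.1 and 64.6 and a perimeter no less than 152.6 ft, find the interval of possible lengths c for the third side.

47.9 ≤ c < 104.7 ft

Triangle inequality alone gives 24.5 < c < 104.7.
The perimeter condition gives c ≥ 152.6 − 40.1 − 64.6 = 47.9.
Intersecting the two: 47.9 ≤ c < 104.7.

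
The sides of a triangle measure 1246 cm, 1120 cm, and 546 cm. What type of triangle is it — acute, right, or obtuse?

right

Compare the square of the longest side to the sum of squares of the other two: 546² + 1120² = 1552516 = 1246².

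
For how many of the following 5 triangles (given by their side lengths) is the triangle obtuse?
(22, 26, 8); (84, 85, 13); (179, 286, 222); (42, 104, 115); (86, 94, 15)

(22,26,8): 8²+22² = 548 < 676 = 26² → obtuse
(84,85,13): 13²+84² = 7225 = 85² → right
(179,286,222): 179²+222² = 81325 < 81796 = 286² → obtuse
(42,104,115): 42²+104² = 12580 < 13225 = 115² → obtuse
(86,94,15): 15²+86² = 7621 < 8836 = 94² → obtuse
4 of the 5 are obtuse.

4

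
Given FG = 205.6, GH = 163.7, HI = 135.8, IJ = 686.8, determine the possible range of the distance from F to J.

181.7 ≤ FJ ≤ 1191.9

The maximum is all hops collinear in one direction: 205.6 + 163.7 + 135.8 + 686.8 = 1191.9.
The longest hop is 686.8; the others sum to 505.1. Folding the others back against it leaves at least 686.8 − 505.1 = 181.7.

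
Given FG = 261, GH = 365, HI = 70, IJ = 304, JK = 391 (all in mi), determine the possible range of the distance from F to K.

The maximum is all hops collinear in one direction: 261 + 365 + 70 + 304 + 391 = 1391.
The longest hop is 391; the others sum to 1000. Since 391 ≤ 1000, the path can fold back on itself completely, so the minimum distance is 0.

0 ≤ FK ≤ 1391 mi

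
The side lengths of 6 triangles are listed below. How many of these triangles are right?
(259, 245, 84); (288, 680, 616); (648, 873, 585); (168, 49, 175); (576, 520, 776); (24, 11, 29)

(259,245,84): 84²+245² = 67081 = 259² → right
(288,680,616): 288²+616² = 462400 = 680² → right
(648,873,585): 585²+648² = 762129 = 873² → right
(168,49,175): 49²+168² = 30625 = 175² → right
(576,520,776): 520²+576² = 602176 = 776² → right
(24,11,29): 11²+24² = 697 < 841 = 29² → obtuse
5 of the 6 are right.

5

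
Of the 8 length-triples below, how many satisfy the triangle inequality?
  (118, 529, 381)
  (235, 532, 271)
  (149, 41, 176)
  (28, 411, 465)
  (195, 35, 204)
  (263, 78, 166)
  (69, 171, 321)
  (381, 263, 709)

2

(118,381,529): 118+381 ≤ 529 → not valid
(235,271,532): 235+271 ≤ 532 → not valid
(41,149,176): 41+149 > 176 → valid
(28,411,465): 28+411 ≤ 465 → not valid
(35,195,204): 35+195 > 204 → valid
(78,166,263): 78+166 ≤ 263 → not valid
(69,171,321): 69+171 ≤ 321 → not valid
(263,381,709): 263+381 ≤ 709 → not valid
2 of the 8 triples form a triangle.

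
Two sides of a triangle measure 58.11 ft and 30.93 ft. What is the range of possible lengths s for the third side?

27.18 < s < 89.04

By the triangle inequality, s must be less than 58.11 + 30.93 = 89.04 and greater than |58.11 − 30.93| = 27.18.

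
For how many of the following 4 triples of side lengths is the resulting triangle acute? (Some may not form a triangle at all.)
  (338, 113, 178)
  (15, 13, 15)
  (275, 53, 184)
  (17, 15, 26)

1

(338,113,178): 113+178 ≤ 338, not a triangle
(15,13,15): 13²+15² = 394 > 225 = 15² → acute
(275,53,184): 53+184 ≤ 275, not a triangle
(17,15,26): 15²+17² = 514 < 676 = 26² → obtuse
1 of the 4 is acute.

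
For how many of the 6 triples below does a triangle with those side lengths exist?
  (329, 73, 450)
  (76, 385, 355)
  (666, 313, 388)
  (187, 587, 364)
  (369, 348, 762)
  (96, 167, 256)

3

(73,329,450): 73+329 ≤ 450 → not valid
(76,355,385): 76+355 > 385 → valid
(313,388,666): 313+388 > 666 → valid
(187,364,587): 187+364 ≤ 587 → not valid
(348,369,762): 348+369 ≤ 762 → not valid
(96,167,256): 96+167 > 256 → valid
3 of the 6 triples form a triangle.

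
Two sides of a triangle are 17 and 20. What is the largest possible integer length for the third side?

The third side must be strictly less than 17 + 20 = 37.
The largest integer below 37 is 36.

36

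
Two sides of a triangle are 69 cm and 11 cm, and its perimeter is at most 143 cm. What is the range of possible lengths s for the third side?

58 < s ≤ 63

Triangle inequality alone gives 58 < s < 80.
The perimeter condition gives s ≤ 143 − 69 − 11 = 63.
Intersecting the two: 58 < s ≤ 63.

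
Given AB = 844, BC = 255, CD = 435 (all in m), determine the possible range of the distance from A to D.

The maximum is all hops collinear in one direction: 844 + 255 + 435 = 1534.
The longest hop is 844; the others sum to 690. Folding the others back against it leaves at least 844 − 690 = 154.

154 ≤ AD ≤ 1534 m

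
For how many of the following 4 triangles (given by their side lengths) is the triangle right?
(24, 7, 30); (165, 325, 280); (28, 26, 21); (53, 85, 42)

1

(24,7,30): 7²+24² = 625 < 900 = 30² → obtuse
(165,325,280): 165²+280² = 105625 = 325² → right
(28,26,21): 21²+26² = 1117 > 784 = 28² → acute
(53,85,42): 42²+53² = 4573 < 7225 = 85² → obtuse
1 of the 4 is right.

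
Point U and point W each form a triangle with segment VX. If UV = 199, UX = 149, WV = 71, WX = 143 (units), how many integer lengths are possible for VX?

141

From triangle UVX: 50 < VX < 348.
From triangle WVX: 72 < VX < 214.
Intersection: 72 < VX < 214, so integers 73 through 213: 141 values.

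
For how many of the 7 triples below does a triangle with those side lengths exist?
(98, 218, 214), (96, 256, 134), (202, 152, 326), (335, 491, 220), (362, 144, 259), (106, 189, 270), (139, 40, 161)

(98,214,218): 98+214 > 218 → valid
(96,134,256): 96+134 ≤ 256 → not valid
(152,202,326): 152+202 > 326 → valid
(220,335,491): 220+335 > 491 → valid
(144,259,362): 144+259 > 362 → valid
(106,189,270): 106+189 > 270 → valid
(40,139,161): 40+139 > 161 → valid
6 of the 7 triples form a triangle.

6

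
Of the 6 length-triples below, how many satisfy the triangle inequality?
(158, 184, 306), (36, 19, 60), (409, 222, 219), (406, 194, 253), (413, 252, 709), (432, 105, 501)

(158,184,306): 158+184 > 306 → valid
(19,36,60): 19+36 ≤ 60 → not valid
(219,222,409): 219+222 > 409 → valid
(194,253,406): 194+253 > 406 → valid
(252,413,709): 252+413 ≤ 709 → not valid
(105,432,501): 105+432 > 501 → valid
4 of the 6 triples form a triangle.

4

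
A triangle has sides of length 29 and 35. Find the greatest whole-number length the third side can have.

63

The third side must be strictly less than 29 + 35 = 64.
The largest integer below 64 is 63.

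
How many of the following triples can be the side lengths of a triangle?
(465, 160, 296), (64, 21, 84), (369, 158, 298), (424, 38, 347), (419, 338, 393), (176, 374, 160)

(160,296,465): 160+296 ≤ 465 → not valid
(21,64,84): 21+64 > 84 → valid
(158,298,369): 158+298 > 369 → valid
(38,347,424): 38+347 ≤ 424 → not valid
(338,393,419): 338+393 > 419 → valid
(160,176,374): 160+176 ≤ 374 → not valid
3 of the 6 triples form a triangle.

3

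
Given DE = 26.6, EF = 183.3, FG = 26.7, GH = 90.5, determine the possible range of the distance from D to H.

39.5 ≤ DH ≤ 327.1

The maximum is all hops collinear in one direction: 26.6 + 183.3 + 26.7 + 90.5 = 327.1.
The longest hop is 183.3; the others sum to 143.8. Folding the others back against it leaves at least 183.3 − 143.8 = 39.5.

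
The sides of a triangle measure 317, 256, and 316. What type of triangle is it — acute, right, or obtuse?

acute

Compare the square of the longest side to the sum of squares of the other two: 256² + 316² = 165392 > 100489 = 317².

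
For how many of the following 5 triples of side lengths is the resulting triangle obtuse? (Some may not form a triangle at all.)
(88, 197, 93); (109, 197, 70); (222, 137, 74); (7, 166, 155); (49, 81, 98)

1

(88,197,93): 88+93 ≤ 197, not a triangle
(109,197,70): 70+109 ≤ 197, not a triangle
(222,137,74): 74+137 ≤ 222, not a triangle
(7,166,155): 7+155 ≤ 166, not a triangle
(49,81,98): 49²+81² = 8962 < 9604 = 98² → obtuse
1 of the 5 is obtuse.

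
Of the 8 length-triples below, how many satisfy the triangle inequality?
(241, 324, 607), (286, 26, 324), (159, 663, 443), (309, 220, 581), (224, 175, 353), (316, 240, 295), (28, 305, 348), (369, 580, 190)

(241,324,607): 241+324 ≤ 607 → not valid
(26,286,324): 26+286 ≤ 324 → not valid
(159,443,663): 159+443 ≤ 663 → not valid
(220,309,581): 220+309 ≤ 581 → not valid
(175,224,353): 175+224 > 353 → valid
(240,295,316): 240+295 > 316 → valid
(28,305,348): 28+305 ≤ 348 → not valid
(190,369,580): 190+369 ≤ 580 → not valid
2 of the 8 triples form a triangle.

2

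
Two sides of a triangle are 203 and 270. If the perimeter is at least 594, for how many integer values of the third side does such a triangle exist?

352

Triangle inequality: 67 < x < 473. Perimeter ≥ 594 gives x ≥ 594 − 203 − 270 = 121.
So 121 ≤ x < 473; integers 121 through 472: 352 values.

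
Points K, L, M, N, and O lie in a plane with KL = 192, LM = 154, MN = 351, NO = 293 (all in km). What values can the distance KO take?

The maximum is all hops collinear in one direction: 192 + 154 + 351 + 293 = 990.
The longest hop is 351; the others sum to 639. Since 351 ≤ 639, the path can fold back on itself completely, so the minimum distance is 0.

0 ≤ KO ≤ 990 km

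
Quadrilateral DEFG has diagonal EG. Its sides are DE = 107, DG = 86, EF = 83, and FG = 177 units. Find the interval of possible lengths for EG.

94 < EG < 193

From triangle DEG: |107 − 86| < EG < 107 + 86, i.e. 21 < EG < 193.
From triangle FEG: 94 < EG < 260.
Both must hold, so EG lies in the intersection.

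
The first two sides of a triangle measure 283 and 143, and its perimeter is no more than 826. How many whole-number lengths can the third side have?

Triangle inequality: 140 < x < 426. Perimeter ≤ 826 gives x ≤ 826 − 283 − 143 = 400.
So 140 < x ≤ 400; integers 141 through 400: 260 values.

260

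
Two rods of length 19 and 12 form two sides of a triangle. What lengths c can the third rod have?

By the triangle inequality, c must be less than 19 + 12 = 31 and greater than |19 − 12| = 7.

7 < c < 31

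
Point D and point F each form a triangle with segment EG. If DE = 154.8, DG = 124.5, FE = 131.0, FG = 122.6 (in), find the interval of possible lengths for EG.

30.3 < EG < 253.6

From triangle DEG: |154.8 − 124.5| < EG < 154.8 + 124.5, i.e. 30.3 < EG < 279.3.
From triangle FEG: 8.4 < EG < 253.6.
Both must hold, so EG lies in the intersection.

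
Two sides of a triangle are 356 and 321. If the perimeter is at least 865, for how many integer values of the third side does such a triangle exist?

489

Triangle inequality: 35 < x < 677. Perimeter ≥ 865 gives x ≥ 865 − 356 − 321 = 188.
So 188 ≤ x < 677; integers 188 through 676: 489 values.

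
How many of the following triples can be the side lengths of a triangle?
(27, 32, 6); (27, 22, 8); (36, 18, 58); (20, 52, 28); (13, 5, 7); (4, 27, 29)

(6,27,32): 6+27 > 32 → valid
(8,22,27): 8+22 > 27 → valid
(18,36,58): 18+36 ≤ 58 → not valid
(20,28,52): 20+28 ≤ 52 → not valid
(5,7,13): 5+7 ≤ 13 → not valid
(4,27,29): 4+27 > 29 → valid
3 of the 6 triples form a triangle.

3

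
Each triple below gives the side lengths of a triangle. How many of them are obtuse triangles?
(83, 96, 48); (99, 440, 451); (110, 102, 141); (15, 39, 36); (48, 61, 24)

(83,96,48): 48²+83² = 9193 < 9216 = 96² → obtuse
(99,440,451): 99²+440² = 203401 = 451² → right
(110,102,141): 102²+110² = 22504 > 19881 = 141² → acute
(15,39,36): 15²+36² = 1521 = 39² → right
(48,61,24): 24²+48² = 2880 < 3721 = 61² → obtuse
2 of the 5 are obtuse.

2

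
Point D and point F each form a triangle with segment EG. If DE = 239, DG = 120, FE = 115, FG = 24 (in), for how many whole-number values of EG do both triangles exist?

From triangle DEG: 119 < EG < 359.
From triangle FEG: 91 < EG < 139.
Intersection: 119 < EG < 139, so integers 120 through 138: 19 values.

19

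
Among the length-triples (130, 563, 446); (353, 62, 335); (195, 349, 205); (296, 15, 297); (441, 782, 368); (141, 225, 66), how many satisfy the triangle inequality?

5

(130,446,563): 130+446 > 563 → valid
(62,335,353): 62+335 > 353 → valid
(195,205,349): 195+205 > 349 → valid
(15,296,297): 15+296 > 297 → valid
(368,441,782): 368+441 > 782 → valid
(66,141,225): 66+141 ≤ 225 → not valid
5 of the 6 triples form a triangle.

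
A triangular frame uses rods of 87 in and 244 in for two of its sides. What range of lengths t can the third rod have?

By the triangle inequality, t must be less than 87 + 244 = 331 and greater than |87 − 244| = 157.

157 < t < 331 (in)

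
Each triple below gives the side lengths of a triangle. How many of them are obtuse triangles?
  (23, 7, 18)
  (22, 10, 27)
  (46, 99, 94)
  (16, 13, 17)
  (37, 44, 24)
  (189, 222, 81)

3

(23,7,18): 7²+18² = 373 < 529 = 23² → obtuse
(22,10,27): 10²+22² = 584 < 729 = 27² → obtuse
(46,99,94): 46²+94² = 10952 > 9801 = 99² → acute
(16,13,17): 13²+16² = 425 > 289 = 17² → acute
(37,44,24): 24²+37² = 1945 > 1936 = 44² → acute
(189,222,81): 81²+189² = 42282 < 49284 = 222² → obtuse
3 of the 6 are obtuse.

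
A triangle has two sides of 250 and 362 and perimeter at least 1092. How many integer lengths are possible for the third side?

Triangle inequality: 112 < x < 612. Perimeter ≥ 1092 gives x ≥ 1092 − 250 − 362 = 480.
So 480 ≤ x < 612; integers 480 through 611: 132 values.

132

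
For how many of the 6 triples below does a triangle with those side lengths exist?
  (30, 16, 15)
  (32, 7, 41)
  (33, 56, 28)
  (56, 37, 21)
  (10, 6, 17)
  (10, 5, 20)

3

(15,16,30): 15+16 > 30 → valid
(7,32,41): 7+32 ≤ 41 → not valid
(28,33,56): 28+33 > 56 → valid
(21,37,56): 21+37 > 56 → valid
(6,10,17): 6+10 ≤ 17 → not valid
(5,10,20): 5+10 ≤ 20 → not valid
3 of the 6 triples form a triangle.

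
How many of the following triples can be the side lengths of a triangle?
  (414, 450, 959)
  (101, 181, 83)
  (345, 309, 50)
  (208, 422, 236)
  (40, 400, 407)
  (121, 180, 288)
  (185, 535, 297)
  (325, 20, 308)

(414,450,959): 414+450 ≤ 959 → not valid
(83,101,181): 83+101 > 181 → valid
(50,309,345): 50+309 > 345 → valid
(208,236,422): 208+236 > 422 → valid
(40,400,407): 40+400 > 407 → valid
(121,180,288): 121+180 > 288 → valid
(185,297,535): 185+297 ≤ 535 → not valid
(20,308,325): 20+308 > 325 → valid
6 of the 8 triples form a triangle.

6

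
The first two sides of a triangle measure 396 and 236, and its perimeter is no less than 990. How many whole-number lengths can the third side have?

274

Triangle inequality: 160 < x < 632. Perimeter ≥ 990 gives x ≥ 990 − 396 − 236 = 358.
So 358 ≤ x < 632; integers 358 through 631: 274 values.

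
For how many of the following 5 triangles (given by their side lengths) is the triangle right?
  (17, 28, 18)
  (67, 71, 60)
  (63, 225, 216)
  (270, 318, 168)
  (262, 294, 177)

(17,28,18): 17²+18² = 613 < 784 = 28² → obtuse
(67,71,60): 60²+67² = 8089 > 5041 = 71² → acute
(63,225,216): 63²+216² = 50625 = 225² → right
(270,318,168): 168²+270² = 101124 = 318² → right
(262,294,177): 177²+262² = 99973 > 86436 = 294² → acute
2 of the 5 are right.

2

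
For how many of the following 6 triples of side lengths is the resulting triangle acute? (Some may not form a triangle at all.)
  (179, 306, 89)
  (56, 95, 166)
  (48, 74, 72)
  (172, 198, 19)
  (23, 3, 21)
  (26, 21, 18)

2

(179,306,89): 89+179 ≤ 306, not a triangle
(56,95,166): 56+95 ≤ 166, not a triangle
(48,74,72): 48²+72² = 7488 > 5476 = 74² → acute
(172,198,19): 19+172 ≤ 198, not a triangle
(23,3,21): 3²+21² = 450 < 529 = 23² → obtuse
(26,21,18): 18²+21² = 765 > 676 = 26² → acute
2 of the 6 are acute.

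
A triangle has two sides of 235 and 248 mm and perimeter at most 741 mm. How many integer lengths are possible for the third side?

245

Triangle inequality: 13 < x < 483. Perimeter ≤ 741 gives x ≤ 741 − 235 − 248 = 258.
So 13 < x ≤ 258; integers 14 through 258: 245 values.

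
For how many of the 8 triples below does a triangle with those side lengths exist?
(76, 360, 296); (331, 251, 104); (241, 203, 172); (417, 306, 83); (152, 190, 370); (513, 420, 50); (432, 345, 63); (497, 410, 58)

(76,296,360): 76+296 > 360 → valid
(104,251,331): 104+251 > 331 → valid
(172,203,241): 172+203 > 241 → valid
(83,306,417): 83+306 ≤ 417 → not valid
(152,190,370): 152+190 ≤ 370 → not valid
(50,420,513): 50+420 ≤ 513 → not valid
(63,345,432): 63+345 ≤ 432 → not valid
(58,410,497): 58+410 ≤ 497 → not valid
3 of the 8 triples form a triangle.

3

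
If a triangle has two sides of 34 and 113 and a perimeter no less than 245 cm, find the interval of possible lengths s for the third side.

98 ≤ s < 147

Triangle inequality alone gives 79 < s < 147.
The perimeter condition gives s ≥ 245 − 34 − 113 = 98.
Intersecting the two: 98 ≤ s < 147.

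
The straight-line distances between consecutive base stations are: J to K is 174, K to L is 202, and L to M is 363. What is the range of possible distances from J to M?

The maximum is all hops collinear in one direction: 174 + 202 + 363 = 739.
The longest hop is 363; the others sum to 376. Since 363 ≤ 376, the path can fold back on itself completely, so the minimum distance is 0.

0 ≤ JM ≤ 739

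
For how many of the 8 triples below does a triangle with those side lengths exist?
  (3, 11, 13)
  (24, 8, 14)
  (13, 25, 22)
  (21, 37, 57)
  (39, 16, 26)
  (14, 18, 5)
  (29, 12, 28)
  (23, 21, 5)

(3,11,13): 3+11 > 13 → valid
(8,14,24): 8+14 ≤ 24 → not valid
(13,22,25): 13+22 > 25 → valid
(21,37,57): 21+37 > 57 → valid
(16,26,39): 16+26 > 39 → valid
(5,14,18): 5+14 > 18 → valid
(12,28,29): 12+28 > 29 → valid
(5,21,23): 5+21 > 23 → valid
7 of the 8 triples form a triangle.

7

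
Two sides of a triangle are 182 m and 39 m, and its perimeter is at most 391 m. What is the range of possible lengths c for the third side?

143 < c ≤ 170 m

Triangle inequality alone gives 143 < c < 221.
The perimeter condition gives c ≤ 391 − 182 − 39 = 170.
Intersecting the two: 143 < c ≤ 170.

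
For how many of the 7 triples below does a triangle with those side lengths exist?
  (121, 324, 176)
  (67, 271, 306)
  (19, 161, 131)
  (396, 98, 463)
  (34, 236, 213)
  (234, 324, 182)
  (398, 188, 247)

(121,176,324): 121+176 ≤ 324 → not valid
(67,271,306): 67+271 > 306 → valid
(19,131,161): 19+131 ≤ 161 → not valid
(98,396,463): 98+396 > 463 → valid
(34,213,236): 34+213 > 236 → valid
(182,234,324): 182+234 > 324 → valid
(188,247,398): 188+247 > 398 → valid
5 of the 7 triples form a triangle.

5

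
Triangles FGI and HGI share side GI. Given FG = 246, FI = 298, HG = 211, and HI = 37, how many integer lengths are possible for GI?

73

From triangle FGI: 52 < GI < 544.
From triangle HGI: 174 < GI < 248.
Intersection: 174 < GI < 248, so integers 175 through 247: 73 values.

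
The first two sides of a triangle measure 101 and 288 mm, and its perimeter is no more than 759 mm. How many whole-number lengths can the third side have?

183

Triangle inequality: 187 < x < 389. Perimeter ≤ 759 gives x ≤ 759 − 101 − 288 = 370.
So 187 < x ≤ 370; integers 188 through 370: 183 values.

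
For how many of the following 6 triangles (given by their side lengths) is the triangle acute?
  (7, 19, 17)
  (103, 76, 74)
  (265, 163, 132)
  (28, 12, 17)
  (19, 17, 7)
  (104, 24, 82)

(7,19,17): 7²+17² = 338 < 361 = 19² → obtuse
(103,76,74): 74²+76² = 11252 > 10609 = 103² → acute
(265,163,132): 132²+163² = 43993 < 70225 = 265² → obtuse
(28,12,17): 12²+17² = 433 < 784 = 28² → obtuse
(19,17,7): 7²+17² = 338 < 361 = 19² → obtuse
(104,24,82): 24²+82² = 7300 < 10816 = 104² → obtuse
1 of the 6 is acute.

1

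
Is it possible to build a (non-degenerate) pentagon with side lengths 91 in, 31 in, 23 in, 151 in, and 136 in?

A pentagon exists iff every side is shorter than the sum of the others — equivalently, the longest side is less than the sum of the rest.
Longest side 151 < 281 (sum of the remaining 4), so yes.

Yes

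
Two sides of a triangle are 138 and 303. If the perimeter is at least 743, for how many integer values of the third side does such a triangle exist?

139

Triangle inequality: 165 < x < 441. Perimeter ≥ 743 gives x ≥ 743 − 138 − 303 = 302.
So 302 ≤ x < 441; integers 302 through 440: 139 values.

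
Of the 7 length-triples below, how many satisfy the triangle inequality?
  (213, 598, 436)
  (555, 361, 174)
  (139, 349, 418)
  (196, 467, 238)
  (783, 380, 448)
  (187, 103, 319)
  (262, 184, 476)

3

(213,436,598): 213+436 > 598 → valid
(174,361,555): 174+361 ≤ 555 → not valid
(139,349,418): 139+349 > 418 → valid
(196,238,467): 196+238 ≤ 467 → not valid
(380,448,783): 380+448 > 783 → valid
(103,187,319): 103+187 ≤ 319 → not valid
(184,262,476): 184+262 ≤ 476 → not valid
3 of the 7 triples form a triangle.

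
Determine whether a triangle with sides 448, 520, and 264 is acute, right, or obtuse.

Compare the square of the longest side to the sum of squares of the other two: 264² + 448² = 270400 = 520².

right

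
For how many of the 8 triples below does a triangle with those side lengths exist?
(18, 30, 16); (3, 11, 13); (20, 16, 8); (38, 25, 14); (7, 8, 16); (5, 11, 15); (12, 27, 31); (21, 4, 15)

(16,18,30): 16+18 > 30 → valid
(3,11,13): 3+11 > 13 → valid
(8,16,20): 8+16 > 20 → valid
(14,25,38): 14+25 > 38 → valid
(7,8,16): 7+8 ≤ 16 → not valid
(5,11,15): 5+11 > 15 → valid
(12,27,31): 12+27 > 31 → valid
(4,15,21): 4+15 ≤ 21 → not valid
6 of the 8 triples form a triangle.

6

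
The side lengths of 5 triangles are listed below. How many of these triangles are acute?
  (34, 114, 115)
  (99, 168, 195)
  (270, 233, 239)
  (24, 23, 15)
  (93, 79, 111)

4

(34,114,115): 34²+114² = 14152 > 13225 = 115² → acute
(99,168,195): 99²+168² = 38025 = 195² → right
(270,233,239): 233²+239² = 111410 > 72900 = 270² → acute
(24,23,15): 15²+23² = 754 > 576 = 24² → acute
(93,79,111): 79²+93² = 14890 > 12321 = 111² → acute
4 of the 5 are acute.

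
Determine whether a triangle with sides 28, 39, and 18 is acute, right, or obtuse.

obtuse

Compare the square of the longest side to the sum of squares of the other two: 18² + 28² = 1108 < 1521 = 39².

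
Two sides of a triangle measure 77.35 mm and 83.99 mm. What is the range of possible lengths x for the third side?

By the triangle inequality, x must be less than 77.35 + 83.99 = 161.34 and greater than |77.35 − 83.99| = 6.64.

6.64 < x < 161.34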